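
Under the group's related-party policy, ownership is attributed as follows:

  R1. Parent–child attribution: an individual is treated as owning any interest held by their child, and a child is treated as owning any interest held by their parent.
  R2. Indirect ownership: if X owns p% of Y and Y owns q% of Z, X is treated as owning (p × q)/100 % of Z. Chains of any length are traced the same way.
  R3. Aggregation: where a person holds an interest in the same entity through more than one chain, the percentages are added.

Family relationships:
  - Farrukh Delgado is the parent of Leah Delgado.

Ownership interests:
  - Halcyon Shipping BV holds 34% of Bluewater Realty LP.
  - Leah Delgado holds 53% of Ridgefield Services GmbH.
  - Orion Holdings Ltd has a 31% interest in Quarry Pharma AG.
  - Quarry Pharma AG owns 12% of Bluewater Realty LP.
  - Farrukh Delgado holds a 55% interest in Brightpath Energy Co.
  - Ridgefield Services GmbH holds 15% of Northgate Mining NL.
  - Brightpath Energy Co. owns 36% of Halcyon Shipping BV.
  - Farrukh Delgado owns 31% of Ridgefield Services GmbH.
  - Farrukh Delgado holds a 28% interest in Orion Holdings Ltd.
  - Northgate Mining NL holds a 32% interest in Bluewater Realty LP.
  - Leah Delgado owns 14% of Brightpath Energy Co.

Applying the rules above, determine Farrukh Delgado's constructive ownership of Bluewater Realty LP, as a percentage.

13.5192%

By parent–child attribution (R1), Farrukh Delgado is treated as also owning Leah Delgado's interest in Ridgefield Services GmbH, giving 31% + 53% = 84%.
By parent–child attribution (R1), Farrukh Delgado is treated as also owning Leah Delgado's interest in Brightpath Energy Co, giving 55% + 14% = 69%.
Chain via Orion Holdings Ltd → Quarry Pharma AG (R2): 28% × 31% × 12% = 1.0416% of Bluewater Realty LP.
Chain via Ridgefield Services GmbH → Northgate Mining NL (R2): 84% × 15% × 32% = 4.032% of Bluewater Realty LP.
Chain via Brightpath Energy Co. → Halcyon Shipping BV (R2): 69% × 36% × 34% = 8.4456% of Bluewater Realty LP.
Aggregating (R3): 1.0416% + 4.032% + 8.4456% = 13.5192%.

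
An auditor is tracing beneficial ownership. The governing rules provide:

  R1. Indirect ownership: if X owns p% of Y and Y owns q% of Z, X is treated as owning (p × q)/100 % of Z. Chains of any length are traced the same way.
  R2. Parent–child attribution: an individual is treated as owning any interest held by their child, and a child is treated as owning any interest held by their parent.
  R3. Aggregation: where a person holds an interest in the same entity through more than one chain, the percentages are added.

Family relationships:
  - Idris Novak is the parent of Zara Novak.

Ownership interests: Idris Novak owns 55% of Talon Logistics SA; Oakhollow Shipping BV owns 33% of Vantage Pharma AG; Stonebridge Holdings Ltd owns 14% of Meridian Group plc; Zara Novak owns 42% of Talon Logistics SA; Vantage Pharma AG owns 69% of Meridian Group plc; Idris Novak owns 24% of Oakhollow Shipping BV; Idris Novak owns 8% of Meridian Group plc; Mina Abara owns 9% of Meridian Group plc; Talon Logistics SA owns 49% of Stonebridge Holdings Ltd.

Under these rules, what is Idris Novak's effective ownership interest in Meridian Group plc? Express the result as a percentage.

20.119%

By parent–child attribution (R2), Idris Novak is treated as also owning Zara Novak's interest in Talon Logistics SA, giving 55% + 42% = 97%.
Chain via Oakhollow Shipping BV → Vantage Pharma AG (R1): 24% × 33% × 69% = 5.4648% of Meridian Group plc.
Chain via Talon Logistics SA → Stonebridge Holdings Ltd (R1): 97% × 49% × 14% = 6.6542% of Meridian Group plc.
Direct interest in Meridian Group plc: 8%.
Aggregating (R3): 5.4648% + 6.6542% + 8% = 20.119%.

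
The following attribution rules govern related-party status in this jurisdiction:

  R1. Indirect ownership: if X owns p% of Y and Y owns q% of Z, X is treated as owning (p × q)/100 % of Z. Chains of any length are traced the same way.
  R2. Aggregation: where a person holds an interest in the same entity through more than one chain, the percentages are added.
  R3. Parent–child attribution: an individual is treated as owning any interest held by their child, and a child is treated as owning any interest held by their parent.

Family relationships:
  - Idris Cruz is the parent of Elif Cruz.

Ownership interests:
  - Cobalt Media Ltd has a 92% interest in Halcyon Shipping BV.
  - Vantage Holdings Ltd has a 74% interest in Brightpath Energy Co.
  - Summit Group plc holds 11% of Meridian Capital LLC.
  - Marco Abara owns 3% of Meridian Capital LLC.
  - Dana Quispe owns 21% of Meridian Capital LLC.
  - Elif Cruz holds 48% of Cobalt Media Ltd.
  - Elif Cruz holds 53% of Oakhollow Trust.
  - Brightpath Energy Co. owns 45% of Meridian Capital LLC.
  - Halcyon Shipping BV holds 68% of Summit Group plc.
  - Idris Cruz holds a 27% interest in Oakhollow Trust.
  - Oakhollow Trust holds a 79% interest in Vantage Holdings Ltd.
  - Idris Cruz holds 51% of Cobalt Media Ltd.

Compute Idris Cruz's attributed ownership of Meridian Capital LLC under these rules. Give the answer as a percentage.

By parent–child attribution (R3), Idris Cruz is treated as also owning Elif Cruz's interest in Cobalt Media Ltd, giving 51% + 48% = 99%.
By parent–child attribution (R3), Idris Cruz is treated as also owning Elif Cruz's interest in Oakhollow Trust, giving 27% + 53% = 80%.
Chain via Cobalt Media Ltd → Halcyon Shipping BV → Summit Group plc (R1): 99% × 92% × 68% × 11% = 6.812784% of Meridian Capital LLC.
Chain via Oakhollow Trust → Vantage Holdings Ltd → Brightpath Energy Co. (R1): 80% × 79% × 74% × 45% = 21.0456% of Meridian Capital LLC.
Aggregating (R2): 6.812784% + 21.0456% = 27.858384%.

27.858384%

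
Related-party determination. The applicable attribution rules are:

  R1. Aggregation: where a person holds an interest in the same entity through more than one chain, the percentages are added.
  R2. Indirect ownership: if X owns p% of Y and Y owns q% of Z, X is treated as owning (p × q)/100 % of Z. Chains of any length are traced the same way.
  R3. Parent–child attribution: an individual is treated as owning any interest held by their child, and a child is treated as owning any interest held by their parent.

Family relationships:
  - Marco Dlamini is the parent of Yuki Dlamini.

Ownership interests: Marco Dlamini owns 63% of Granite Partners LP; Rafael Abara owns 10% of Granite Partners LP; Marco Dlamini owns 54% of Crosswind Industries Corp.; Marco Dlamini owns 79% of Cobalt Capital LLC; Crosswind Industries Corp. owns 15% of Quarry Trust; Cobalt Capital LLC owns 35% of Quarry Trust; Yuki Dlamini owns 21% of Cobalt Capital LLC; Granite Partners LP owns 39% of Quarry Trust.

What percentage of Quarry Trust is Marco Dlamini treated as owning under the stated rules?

By parent–child attribution (R3), Marco Dlamini is treated as also owning Yuki Dlamini's interest in Cobalt Capital LLC, giving 79% + 21% = 100%.
Chain via Crosswind Industries Corp. (R2): 54% × 15% = 8.1% of Quarry Trust.
Chain via Granite Partners LP (R2): 63% × 39% = 24.57% of Quarry Trust.
Chain via Cobalt Capital LLC (R2): 100% × 35% = 35% of Quarry Trust.
Aggregating (R1): 8.1% + 24.57% + 35% = 67.67%.

67.67%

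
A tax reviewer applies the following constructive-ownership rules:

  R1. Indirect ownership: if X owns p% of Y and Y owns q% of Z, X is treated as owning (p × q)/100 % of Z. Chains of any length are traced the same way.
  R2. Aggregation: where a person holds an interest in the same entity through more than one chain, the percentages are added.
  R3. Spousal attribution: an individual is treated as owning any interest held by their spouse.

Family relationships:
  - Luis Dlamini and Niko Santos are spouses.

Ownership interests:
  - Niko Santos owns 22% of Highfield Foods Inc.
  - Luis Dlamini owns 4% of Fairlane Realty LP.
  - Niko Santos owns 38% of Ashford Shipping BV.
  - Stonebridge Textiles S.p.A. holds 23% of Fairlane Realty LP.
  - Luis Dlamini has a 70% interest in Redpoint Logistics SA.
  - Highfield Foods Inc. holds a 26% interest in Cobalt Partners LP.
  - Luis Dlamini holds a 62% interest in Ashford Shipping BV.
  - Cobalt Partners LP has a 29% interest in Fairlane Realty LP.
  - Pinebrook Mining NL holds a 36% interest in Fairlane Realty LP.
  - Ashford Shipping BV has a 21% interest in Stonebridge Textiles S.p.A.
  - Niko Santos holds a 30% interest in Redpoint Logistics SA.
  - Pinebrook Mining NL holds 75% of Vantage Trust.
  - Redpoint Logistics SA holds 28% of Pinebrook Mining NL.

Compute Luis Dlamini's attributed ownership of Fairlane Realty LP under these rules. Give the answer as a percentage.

By spousal attribution (R3), Luis Dlamini is treated as also owning Niko Santos's interest in Redpoint Logistics SA, giving 70% + 30% = 100%.
By spousal attribution (R3), Luis Dlamini is treated as also owning Niko Santos's interest in Ashford Shipping BV, giving 62% + 38% = 100%.
By spousal attribution (R3), Luis Dlamini is treated as owning Niko Santos's 22% interest in Highfield Foods Inc.
Chain via Redpoint Logistics SA → Pinebrook Mining NL (R1): 100% × 28% × 36% = 10.08% of Fairlane Realty LP.
Chain via Ashford Shipping BV → Stonebridge Textiles S.p.A. (R1): 100% × 21% × 23% = 4.83% of Fairlane Realty LP.
Direct interest in Fairlane Realty LP: 4%.
Chain via Highfield Foods Inc. → Cobalt Partners LP (R1): 22% × 26% × 29% = 1.6588% of Fairlane Realty LP.
Aggregating (R2): 10.08% + 4.83% + 4% + 1.6588% = 20.5688%.

20.5688%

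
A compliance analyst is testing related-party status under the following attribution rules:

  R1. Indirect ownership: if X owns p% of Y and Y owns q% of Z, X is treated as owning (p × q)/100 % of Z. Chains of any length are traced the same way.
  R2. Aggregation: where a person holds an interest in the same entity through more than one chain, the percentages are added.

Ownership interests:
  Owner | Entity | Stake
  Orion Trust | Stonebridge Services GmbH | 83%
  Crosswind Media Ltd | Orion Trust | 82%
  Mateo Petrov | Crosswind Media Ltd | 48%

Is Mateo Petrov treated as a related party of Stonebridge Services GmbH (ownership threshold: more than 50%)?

No

Chain via Crosswind Media Ltd → Orion Trust (R1): 48% × 82% × 83% = 32.6688% of Stonebridge Services GmbH.
32.6688% does not exceed the 50% threshold, so Mateo is not a related party to Stonebridge Services GmbH.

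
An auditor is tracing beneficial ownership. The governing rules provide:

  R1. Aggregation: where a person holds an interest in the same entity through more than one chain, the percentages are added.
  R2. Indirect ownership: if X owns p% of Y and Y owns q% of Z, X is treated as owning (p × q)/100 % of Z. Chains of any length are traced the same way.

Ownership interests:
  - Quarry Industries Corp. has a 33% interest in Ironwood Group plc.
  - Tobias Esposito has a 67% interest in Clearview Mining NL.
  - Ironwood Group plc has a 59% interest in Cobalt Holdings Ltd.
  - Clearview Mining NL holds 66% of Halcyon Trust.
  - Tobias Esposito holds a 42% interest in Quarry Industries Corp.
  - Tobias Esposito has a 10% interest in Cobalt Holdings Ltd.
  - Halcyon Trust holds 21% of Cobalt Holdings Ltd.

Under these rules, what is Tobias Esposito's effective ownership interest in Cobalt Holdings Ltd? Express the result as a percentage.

Chain via Quarry Industries Corp. → Ironwood Group plc (R2): 42% × 33% × 59% = 8.1774% of Cobalt Holdings Ltd.
Chain via Clearview Mining NL → Halcyon Trust (R2): 67% × 66% × 21% = 9.2862% of Cobalt Holdings Ltd.
Direct interest in Cobalt Holdings Ltd: 10%.
Aggregating (R1): 8.1774% + 9.2862% + 10% = 27.4636%.

27.4636%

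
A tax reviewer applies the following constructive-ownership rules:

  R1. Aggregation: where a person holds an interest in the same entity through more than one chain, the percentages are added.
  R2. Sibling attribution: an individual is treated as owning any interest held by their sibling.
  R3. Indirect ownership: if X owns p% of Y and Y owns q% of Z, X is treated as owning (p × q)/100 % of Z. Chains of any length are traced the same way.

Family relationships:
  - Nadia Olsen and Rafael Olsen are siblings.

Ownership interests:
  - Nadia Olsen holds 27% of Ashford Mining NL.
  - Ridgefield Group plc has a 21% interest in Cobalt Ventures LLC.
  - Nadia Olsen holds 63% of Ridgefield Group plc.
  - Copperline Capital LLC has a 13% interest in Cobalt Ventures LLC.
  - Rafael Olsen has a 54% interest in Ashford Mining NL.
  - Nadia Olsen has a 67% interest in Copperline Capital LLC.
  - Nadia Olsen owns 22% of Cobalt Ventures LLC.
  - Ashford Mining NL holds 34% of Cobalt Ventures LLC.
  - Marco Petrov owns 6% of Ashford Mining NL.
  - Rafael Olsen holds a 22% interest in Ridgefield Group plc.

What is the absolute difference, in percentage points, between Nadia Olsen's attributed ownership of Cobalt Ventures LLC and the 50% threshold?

26.1

By sibling attribution (R2), Nadia Olsen is treated as also owning Rafael Olsen's interest in Ridgefield Group plc, giving 63% + 22% = 85%.
By sibling attribution (R2), Nadia Olsen is treated as also owning Rafael Olsen's interest in Ashford Mining NL, giving 27% + 54% = 81%.
Chain via Copperline Capital LLC (R3): 67% × 13% = 8.71% of Cobalt Ventures LLC.
Chain via Ridgefield Group plc (R3): 85% × 21% = 17.85% of Cobalt Ventures LLC.
Chain via Ashford Mining NL (R3): 81% × 34% = 27.54% of Cobalt Ventures LLC.
Direct interest in Cobalt Ventures LLC: 22%.
Aggregating (R1): 8.71% + 17.85% + 27.54% + 22% = 76.1%.
76.1% exceeds the 50% threshold by 26.1 percentage points.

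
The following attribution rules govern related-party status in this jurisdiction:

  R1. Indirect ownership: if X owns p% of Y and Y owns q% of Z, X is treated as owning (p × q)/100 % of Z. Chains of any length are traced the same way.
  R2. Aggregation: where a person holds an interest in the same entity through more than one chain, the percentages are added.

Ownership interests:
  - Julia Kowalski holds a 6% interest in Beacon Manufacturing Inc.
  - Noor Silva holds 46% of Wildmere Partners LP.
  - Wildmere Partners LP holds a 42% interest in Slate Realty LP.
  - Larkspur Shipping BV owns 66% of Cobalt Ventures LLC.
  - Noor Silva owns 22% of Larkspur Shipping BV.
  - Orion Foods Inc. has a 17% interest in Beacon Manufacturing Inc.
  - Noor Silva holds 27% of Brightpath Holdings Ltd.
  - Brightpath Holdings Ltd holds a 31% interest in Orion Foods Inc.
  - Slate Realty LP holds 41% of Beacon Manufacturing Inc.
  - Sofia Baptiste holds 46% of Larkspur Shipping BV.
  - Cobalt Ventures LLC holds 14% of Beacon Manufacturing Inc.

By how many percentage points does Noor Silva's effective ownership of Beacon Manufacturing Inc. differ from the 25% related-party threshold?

13.6231

Chain via Wildmere Partners LP → Slate Realty LP (R1): 46% × 42% × 41% = 7.9212% of Beacon Manufacturing Inc.
Chain via Larkspur Shipping BV → Cobalt Ventures LLC (R1): 22% × 66% × 14% = 2.0328% of Beacon Manufacturing Inc.
Chain via Brightpath Holdings Ltd → Orion Foods Inc. (R1): 27% × 31% × 17% = 1.4229% of Beacon Manufacturing Inc.
Aggregating (R2): 7.9212% + 2.0328% + 1.4229% = 11.3769%.
11.3769% falls short of the 25% threshold by 13.6231 percentage points.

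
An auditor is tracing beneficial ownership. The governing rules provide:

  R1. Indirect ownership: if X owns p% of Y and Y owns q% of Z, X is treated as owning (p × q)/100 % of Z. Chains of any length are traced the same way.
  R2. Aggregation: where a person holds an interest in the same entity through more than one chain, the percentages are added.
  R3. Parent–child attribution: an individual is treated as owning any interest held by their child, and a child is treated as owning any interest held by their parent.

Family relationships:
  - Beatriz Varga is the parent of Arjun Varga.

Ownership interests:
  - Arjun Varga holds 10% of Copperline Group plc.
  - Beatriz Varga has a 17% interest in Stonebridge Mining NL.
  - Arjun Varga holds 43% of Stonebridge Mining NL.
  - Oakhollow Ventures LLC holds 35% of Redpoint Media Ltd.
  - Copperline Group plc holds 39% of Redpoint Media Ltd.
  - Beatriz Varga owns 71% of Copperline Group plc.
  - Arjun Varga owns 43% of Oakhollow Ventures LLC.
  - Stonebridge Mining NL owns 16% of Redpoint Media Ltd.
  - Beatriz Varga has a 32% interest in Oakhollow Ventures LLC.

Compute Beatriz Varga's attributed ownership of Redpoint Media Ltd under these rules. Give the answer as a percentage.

By parent–child attribution (R3), Beatriz Varga is treated as also owning Arjun Varga's interest in Stonebridge Mining NL, giving 17% + 43% = 60%.
By parent–child attribution (R3), Beatriz Varga is treated as also owning Arjun Varga's interest in Oakhollow Ventures LLC, giving 32% + 43% = 75%.
By parent–child attribution (R3), Beatriz Varga is treated as also owning Arjun Varga's interest in Copperline Group plc, giving 71% + 10% = 81%.
Chain via Stonebridge Mining NL (R1): 60% × 16% = 9.6% of Redpoint Media Ltd.
Chain via Oakhollow Ventures LLC (R1): 75% × 35% = 26.25% of Redpoint Media Ltd.
Chain via Copperline Group plc (R1): 81% × 39% = 31.59% of Redpoint Media Ltd.
Aggregating (R2): 9.6% + 26.25% + 31.59% = 67.44%.

67.44%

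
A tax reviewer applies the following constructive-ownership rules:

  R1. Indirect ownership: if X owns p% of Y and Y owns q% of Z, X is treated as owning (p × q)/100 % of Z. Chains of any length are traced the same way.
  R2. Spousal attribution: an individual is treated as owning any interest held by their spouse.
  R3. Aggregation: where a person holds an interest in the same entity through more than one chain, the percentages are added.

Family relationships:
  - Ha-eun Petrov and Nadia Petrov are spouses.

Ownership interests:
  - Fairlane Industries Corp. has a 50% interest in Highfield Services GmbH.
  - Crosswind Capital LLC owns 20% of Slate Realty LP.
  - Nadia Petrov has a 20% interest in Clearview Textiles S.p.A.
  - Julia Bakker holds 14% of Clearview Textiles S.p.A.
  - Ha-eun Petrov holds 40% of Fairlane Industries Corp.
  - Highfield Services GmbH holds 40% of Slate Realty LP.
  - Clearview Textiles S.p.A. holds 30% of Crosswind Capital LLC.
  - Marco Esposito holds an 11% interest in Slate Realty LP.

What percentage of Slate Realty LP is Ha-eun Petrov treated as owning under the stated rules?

By spousal attribution (R2), Ha-eun Petrov is treated as owning Nadia Petrov's 20% interest in Clearview Textiles S.p.A.
Chain via Fairlane Industries Corp. → Highfield Services GmbH (R1): 40% × 50% × 40% = 8% of Slate Realty LP.
Chain via Clearview Textiles S.p.A. → Crosswind Capital LLC (R1): 20% × 30% × 20% = 1.2% of Slate Realty LP.
Aggregating (R3): 8% + 1.2% = 9.2%.

9.2%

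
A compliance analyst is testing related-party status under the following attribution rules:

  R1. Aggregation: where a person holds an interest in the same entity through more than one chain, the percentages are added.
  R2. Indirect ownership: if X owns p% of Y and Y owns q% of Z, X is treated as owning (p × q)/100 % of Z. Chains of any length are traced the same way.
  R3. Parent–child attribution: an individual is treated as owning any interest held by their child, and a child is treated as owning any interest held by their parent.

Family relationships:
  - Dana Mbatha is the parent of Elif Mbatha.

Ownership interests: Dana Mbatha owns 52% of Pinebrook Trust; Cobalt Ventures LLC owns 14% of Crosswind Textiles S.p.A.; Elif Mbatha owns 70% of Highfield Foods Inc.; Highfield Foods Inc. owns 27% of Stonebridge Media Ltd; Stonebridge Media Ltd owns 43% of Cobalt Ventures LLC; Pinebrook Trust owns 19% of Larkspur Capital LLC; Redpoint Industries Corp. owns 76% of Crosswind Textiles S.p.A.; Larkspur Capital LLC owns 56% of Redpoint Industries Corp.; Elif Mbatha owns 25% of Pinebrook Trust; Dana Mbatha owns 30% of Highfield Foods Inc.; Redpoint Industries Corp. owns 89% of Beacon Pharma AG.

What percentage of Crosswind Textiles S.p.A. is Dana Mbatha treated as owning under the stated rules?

By parent–child attribution (R3), Dana Mbatha is treated as also owning Elif Mbatha's interest in Highfield Foods Inc, giving 30% + 70% = 100%.
By parent–child attribution (R3), Dana Mbatha is treated as also owning Elif Mbatha's interest in Pinebrook Trust, giving 52% + 25% = 77%.
Chain via Highfield Foods Inc. → Stonebridge Media Ltd → Cobalt Ventures LLC (R2): 100% × 27% × 43% × 14% = 1.6254% of Crosswind Textiles S.p.A.
Chain via Pinebrook Trust → Larkspur Capital LLC → Redpoint Industries Corp. (R2): 77% × 19% × 56% × 76% = 6.226528% of Crosswind Textiles S.p.A.
Aggregating (R1): 1.6254% + 6.226528% = 7.851928%.

7.851928%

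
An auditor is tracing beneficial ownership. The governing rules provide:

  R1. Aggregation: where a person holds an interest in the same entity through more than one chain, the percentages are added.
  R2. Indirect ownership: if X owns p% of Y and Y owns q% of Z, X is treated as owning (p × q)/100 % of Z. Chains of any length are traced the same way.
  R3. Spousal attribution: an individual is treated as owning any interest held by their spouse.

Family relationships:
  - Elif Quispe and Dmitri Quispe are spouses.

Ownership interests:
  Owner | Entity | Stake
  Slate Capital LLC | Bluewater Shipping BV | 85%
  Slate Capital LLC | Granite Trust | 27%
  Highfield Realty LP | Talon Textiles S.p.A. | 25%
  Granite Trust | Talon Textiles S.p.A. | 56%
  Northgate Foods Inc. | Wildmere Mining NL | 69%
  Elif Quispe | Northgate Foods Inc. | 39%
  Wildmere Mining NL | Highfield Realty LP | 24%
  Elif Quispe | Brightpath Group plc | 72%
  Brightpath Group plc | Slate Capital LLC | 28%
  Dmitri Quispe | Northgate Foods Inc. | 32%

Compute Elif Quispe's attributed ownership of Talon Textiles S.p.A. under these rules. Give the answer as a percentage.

By spousal attribution (R3), Elif Quispe is treated as also owning Dmitri Quispe's interest in Northgate Foods Inc, giving 39% + 32% = 71%.
Chain via Northgate Foods Inc. → Wildmere Mining NL → Highfield Realty LP (R2): 71% × 69% × 24% × 25% = 2.9394% of Talon Textiles S.p.A.
Chain via Brightpath Group plc → Slate Capital LLC → Granite Trust (R2): 72% × 28% × 27% × 56% = 3.048192% of Talon Textiles S.p.A.
Aggregating (R1): 2.9394% + 3.048192% = 5.987592%.

5.987592%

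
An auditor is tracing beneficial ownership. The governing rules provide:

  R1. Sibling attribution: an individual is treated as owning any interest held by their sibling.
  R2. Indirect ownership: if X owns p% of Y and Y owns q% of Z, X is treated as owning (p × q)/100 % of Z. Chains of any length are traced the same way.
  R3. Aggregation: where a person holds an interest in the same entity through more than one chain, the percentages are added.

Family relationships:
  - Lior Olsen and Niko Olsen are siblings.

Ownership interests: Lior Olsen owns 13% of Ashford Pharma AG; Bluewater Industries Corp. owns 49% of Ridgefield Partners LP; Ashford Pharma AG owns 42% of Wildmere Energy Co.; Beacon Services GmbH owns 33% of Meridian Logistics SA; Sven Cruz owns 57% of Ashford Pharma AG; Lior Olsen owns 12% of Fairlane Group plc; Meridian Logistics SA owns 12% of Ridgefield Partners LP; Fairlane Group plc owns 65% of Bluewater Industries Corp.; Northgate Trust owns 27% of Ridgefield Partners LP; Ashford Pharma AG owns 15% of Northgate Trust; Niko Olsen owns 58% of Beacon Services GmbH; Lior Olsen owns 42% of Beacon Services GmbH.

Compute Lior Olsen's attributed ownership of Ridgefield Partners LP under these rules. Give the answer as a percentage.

By sibling attribution (R1), Lior Olsen is treated as also owning Niko Olsen's interest in Beacon Services GmbH, giving 42% + 58% = 100%.
Chain via Fairlane Group plc → Bluewater Industries Corp. (R2): 12% × 65% × 49% = 3.822% of Ridgefield Partners LP.
Chain via Beacon Services GmbH → Meridian Logistics SA (R2): 100% × 33% × 12% = 3.96% of Ridgefield Partners LP.
Chain via Ashford Pharma AG → Northgate Trust (R2): 13% × 15% × 27% = 0.5265% of Ridgefield Partners LP.
Aggregating (R3): 3.822% + 3.96% + 0.5265% = 8.3085%.

8.3085%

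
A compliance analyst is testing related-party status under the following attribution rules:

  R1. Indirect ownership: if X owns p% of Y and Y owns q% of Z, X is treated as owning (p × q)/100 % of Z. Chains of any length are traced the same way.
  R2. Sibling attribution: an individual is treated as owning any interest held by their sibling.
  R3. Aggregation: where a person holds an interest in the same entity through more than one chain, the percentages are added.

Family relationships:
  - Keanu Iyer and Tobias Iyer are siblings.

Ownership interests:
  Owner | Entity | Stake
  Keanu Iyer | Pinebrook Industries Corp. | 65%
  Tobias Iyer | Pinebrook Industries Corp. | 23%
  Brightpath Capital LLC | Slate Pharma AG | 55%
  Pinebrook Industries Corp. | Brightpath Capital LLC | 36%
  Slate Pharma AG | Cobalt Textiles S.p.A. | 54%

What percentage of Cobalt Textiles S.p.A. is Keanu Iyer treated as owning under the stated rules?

By sibling attribution (R2), Keanu Iyer is treated as also owning Tobias Iyer's interest in Pinebrook Industries Corp, giving 65% + 23% = 88%.
Chain via Pinebrook Industries Corp. → Brightpath Capital LLC → Slate Pharma AG (R1): 88% × 36% × 55% × 54% = 9.40896% of Cobalt Textiles S.p.A.

9.40896%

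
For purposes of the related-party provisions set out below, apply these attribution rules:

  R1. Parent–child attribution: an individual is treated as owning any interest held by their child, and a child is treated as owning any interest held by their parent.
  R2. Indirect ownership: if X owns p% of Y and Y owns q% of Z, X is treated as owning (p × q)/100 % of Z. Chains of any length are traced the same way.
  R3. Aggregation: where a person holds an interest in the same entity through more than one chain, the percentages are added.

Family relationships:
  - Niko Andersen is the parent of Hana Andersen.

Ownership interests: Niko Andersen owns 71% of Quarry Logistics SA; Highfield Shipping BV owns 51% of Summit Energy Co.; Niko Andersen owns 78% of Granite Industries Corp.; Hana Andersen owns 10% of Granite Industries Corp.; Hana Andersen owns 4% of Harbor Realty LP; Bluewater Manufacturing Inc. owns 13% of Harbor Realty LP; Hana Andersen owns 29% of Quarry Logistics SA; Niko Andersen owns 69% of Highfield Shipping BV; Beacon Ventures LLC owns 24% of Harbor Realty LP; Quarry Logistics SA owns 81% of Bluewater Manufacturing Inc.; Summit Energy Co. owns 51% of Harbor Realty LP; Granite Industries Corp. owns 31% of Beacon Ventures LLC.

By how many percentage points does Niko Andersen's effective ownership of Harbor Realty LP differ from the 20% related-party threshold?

19.0241

By parent–child attribution (R1), Niko Andersen is treated as also owning Hana Andersen's interest in Granite Industries Corp, giving 78% + 10% = 88%.
By parent–child attribution (R1), Niko Andersen is treated as also owning Hana Andersen's interest in Quarry Logistics SA, giving 71% + 29% = 100%.
By parent–child attribution (R1), Niko Andersen is treated as owning Hana Andersen's 4% interest in Harbor Realty LP.
Chain via Granite Industries Corp. → Beacon Ventures LLC (R2): 88% × 31% × 24% = 6.5472% of Harbor Realty LP.
Chain via Quarry Logistics SA → Bluewater Manufacturing Inc. (R2): 100% × 81% × 13% = 10.53% of Harbor Realty LP.
Chain via Highfield Shipping BV → Summit Energy Co. (R2): 69% × 51% × 51% = 17.9469% of Harbor Realty LP.
Direct interest in Harbor Realty LP: 4%.
Aggregating (R3): 6.5472% + 10.53% + 17.9469% + 4% = 39.0241%.
39.0241% exceeds the 20% threshold by 19.0241 percentage points.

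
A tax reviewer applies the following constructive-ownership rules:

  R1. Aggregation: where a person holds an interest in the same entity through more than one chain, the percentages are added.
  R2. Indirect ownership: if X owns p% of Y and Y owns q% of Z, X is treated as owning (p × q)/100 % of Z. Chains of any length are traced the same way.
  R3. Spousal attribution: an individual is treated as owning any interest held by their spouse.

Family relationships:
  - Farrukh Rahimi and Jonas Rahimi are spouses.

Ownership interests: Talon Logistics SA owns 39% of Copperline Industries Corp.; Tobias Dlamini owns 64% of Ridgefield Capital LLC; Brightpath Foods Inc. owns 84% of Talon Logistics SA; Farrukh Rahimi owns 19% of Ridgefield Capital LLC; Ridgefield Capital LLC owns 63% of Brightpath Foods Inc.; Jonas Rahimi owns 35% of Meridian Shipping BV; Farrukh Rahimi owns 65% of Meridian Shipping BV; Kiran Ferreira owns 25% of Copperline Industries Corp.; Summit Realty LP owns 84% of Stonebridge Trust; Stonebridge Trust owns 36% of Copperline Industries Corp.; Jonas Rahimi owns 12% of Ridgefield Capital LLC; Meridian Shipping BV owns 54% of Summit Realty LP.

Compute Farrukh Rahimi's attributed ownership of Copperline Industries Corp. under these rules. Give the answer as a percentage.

By spousal attribution (R3), Farrukh Rahimi is treated as also owning Jonas Rahimi's interest in Meridian Shipping BV, giving 65% + 35% = 100%.
By spousal attribution (R3), Farrukh Rahimi is treated as also owning Jonas Rahimi's interest in Ridgefield Capital LLC, giving 19% + 12% = 31%.
Chain via Meridian Shipping BV → Summit Realty LP → Stonebridge Trust (R2): 100% × 54% × 84% × 36% = 16.3296% of Copperline Industries Corp.
Chain via Ridgefield Capital LLC → Brightpath Foods Inc. → Talon Logistics SA (R2): 31% × 63% × 84% × 39% = 6.398028% of Copperline Industries Corp.
Aggregating (R1): 16.3296% + 6.398028% = 22.727628%.

22.727628%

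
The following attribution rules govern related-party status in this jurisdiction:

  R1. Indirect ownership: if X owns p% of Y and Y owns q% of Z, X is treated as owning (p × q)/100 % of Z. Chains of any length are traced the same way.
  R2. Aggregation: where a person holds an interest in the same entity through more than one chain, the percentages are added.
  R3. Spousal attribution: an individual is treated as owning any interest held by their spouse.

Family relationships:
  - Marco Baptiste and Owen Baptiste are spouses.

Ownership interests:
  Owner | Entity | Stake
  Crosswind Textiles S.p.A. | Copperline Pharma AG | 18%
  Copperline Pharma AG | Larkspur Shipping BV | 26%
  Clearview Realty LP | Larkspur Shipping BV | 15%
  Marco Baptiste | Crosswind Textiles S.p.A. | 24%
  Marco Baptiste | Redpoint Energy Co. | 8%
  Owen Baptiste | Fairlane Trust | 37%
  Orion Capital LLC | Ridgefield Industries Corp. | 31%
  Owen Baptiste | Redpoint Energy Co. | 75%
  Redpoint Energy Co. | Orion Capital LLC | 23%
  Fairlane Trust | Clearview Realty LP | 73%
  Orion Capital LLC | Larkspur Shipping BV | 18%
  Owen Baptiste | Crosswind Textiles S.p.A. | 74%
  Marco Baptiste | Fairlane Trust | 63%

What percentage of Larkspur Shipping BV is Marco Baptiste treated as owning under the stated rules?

18.9726%

By spousal attribution (R3), Marco Baptiste is treated as also owning Owen Baptiste's interest in Redpoint Energy Co, giving 8% + 75% = 83%.
By spousal attribution (R3), Marco Baptiste is treated as also owning Owen Baptiste's interest in Fairlane Trust, giving 63% + 37% = 100%.
By spousal attribution (R3), Marco Baptiste is treated as also owning Owen Baptiste's interest in Crosswind Textiles S.p.A, giving 24% + 74% = 98%.
Chain via Redpoint Energy Co. → Orion Capital LLC (R1): 83% × 23% × 18% = 3.4362% of Larkspur Shipping BV.
Chain via Fairlane Trust → Clearview Realty LP (R1): 100% × 73% × 15% = 10.95% of Larkspur Shipping BV.
Chain via Crosswind Textiles S.p.A. → Copperline Pharma AG (R1): 98% × 18% × 26% = 4.5864% of Larkspur Shipping BV.
Aggregating (R2): 3.4362% + 10.95% + 4.5864% = 18.9726%.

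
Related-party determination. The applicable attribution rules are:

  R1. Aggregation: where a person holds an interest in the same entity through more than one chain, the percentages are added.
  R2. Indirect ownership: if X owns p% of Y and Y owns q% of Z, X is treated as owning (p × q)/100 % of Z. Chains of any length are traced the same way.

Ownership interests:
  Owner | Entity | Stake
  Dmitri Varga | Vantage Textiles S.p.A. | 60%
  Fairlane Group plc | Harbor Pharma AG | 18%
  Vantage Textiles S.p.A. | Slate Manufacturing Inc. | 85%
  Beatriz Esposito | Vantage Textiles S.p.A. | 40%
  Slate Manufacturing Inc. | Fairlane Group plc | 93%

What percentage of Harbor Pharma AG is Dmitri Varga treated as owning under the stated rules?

8.5374%

Chain via Vantage Textiles S.p.A. → Slate Manufacturing Inc. → Fairlane Group plc (R2): 60% × 85% × 93% × 18% = 8.5374% of Harbor Pharma AG.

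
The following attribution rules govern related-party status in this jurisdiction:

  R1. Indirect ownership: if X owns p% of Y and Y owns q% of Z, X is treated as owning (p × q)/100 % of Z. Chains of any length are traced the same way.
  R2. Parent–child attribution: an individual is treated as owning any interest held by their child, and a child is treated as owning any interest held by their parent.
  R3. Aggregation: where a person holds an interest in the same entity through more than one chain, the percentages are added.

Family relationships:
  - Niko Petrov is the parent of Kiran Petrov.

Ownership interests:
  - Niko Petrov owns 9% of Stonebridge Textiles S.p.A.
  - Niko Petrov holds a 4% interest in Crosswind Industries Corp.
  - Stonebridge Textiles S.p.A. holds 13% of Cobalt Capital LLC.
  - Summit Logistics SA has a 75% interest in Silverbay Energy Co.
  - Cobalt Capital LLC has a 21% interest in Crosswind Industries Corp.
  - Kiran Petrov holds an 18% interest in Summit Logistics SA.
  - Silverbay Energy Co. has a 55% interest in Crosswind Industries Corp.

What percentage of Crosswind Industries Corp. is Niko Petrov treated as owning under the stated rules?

By parent–child attribution (R2), Niko Petrov is treated as owning Kiran Petrov's 18% interest in Summit Logistics SA.
Chain via Stonebridge Textiles S.p.A. → Cobalt Capital LLC (R1): 9% × 13% × 21% = 0.2457% of Crosswind Industries Corp.
Direct interest in Crosswind Industries Corp: 4%.
Chain via Summit Logistics SA → Silverbay Energy Co. (R1): 18% × 75% × 55% = 7.425% of Crosswind Industries Corp.
Aggregating (R3): 0.2457% + 4% + 7.425% = 11.6707%.

11.6707%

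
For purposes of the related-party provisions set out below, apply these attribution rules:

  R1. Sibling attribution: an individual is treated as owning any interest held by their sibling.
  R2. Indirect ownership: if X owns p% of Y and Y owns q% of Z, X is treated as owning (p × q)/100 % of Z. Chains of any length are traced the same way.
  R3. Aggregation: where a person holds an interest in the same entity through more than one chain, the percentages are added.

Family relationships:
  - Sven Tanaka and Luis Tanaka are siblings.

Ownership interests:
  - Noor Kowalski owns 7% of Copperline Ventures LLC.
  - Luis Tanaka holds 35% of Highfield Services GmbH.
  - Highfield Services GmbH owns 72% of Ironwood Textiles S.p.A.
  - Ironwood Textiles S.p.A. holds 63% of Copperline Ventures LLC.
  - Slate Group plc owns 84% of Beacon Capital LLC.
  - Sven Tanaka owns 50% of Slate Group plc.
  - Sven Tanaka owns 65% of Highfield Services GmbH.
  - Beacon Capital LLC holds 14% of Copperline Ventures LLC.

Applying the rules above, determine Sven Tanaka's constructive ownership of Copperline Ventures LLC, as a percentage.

51.24%

By sibling attribution (R1), Sven Tanaka is treated as also owning Luis Tanaka's interest in Highfield Services GmbH, giving 65% + 35% = 100%.
Chain via Highfield Services GmbH → Ironwood Textiles S.p.A. (R2): 100% × 72% × 63% = 45.36% of Copperline Ventures LLC.
Chain via Slate Group plc → Beacon Capital LLC (R2): 50% × 84% × 14% = 5.88% of Copperline Ventures LLC.
Aggregating (R3): 45.36% + 5.88% = 51.24%.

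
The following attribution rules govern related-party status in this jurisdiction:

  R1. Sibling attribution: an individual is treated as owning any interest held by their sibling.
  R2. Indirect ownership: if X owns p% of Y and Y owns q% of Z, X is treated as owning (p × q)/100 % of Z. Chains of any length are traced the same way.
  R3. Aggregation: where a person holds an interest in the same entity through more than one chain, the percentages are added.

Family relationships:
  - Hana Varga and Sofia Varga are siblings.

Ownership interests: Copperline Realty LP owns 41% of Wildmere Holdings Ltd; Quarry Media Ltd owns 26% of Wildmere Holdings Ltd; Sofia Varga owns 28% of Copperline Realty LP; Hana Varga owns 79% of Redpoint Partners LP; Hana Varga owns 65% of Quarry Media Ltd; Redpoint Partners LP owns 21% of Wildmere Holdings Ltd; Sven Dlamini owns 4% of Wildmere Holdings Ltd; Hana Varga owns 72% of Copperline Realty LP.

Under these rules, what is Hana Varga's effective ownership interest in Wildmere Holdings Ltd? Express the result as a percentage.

74.49%

By sibling attribution (R1), Hana Varga is treated as also owning Sofia Varga's interest in Copperline Realty LP, giving 72% + 28% = 100%.
Chain via Quarry Media Ltd (R2): 65% × 26% = 16.9% of Wildmere Holdings Ltd.
Chain via Redpoint Partners LP (R2): 79% × 21% = 16.59% of Wildmere Holdings Ltd.
Chain via Copperline Realty LP (R2): 100% × 41% = 41% of Wildmere Holdings Ltd.
Aggregating (R3): 16.9% + 16.59% + 41% = 74.49%.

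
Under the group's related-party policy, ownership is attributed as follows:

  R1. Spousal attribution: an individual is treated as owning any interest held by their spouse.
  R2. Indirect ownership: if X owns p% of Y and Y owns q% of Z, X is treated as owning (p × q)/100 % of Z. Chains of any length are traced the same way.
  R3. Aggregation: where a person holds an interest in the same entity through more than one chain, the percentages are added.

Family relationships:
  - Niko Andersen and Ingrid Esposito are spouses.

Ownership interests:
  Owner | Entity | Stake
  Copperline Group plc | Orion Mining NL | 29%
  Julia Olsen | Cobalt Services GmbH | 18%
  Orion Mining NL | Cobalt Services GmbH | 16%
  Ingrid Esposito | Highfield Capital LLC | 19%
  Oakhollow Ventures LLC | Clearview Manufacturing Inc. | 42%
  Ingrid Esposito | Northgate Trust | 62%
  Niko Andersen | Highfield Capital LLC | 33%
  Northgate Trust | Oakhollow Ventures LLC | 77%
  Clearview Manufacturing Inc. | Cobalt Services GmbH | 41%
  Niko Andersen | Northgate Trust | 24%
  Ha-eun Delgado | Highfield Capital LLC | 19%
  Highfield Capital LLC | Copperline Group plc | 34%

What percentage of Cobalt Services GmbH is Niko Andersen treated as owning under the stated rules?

By spousal attribution (R1), Niko Andersen is treated as also owning Ingrid Esposito's interest in Highfield Capital LLC, giving 33% + 19% = 52%.
By spousal attribution (R1), Niko Andersen is treated as also owning Ingrid Esposito's interest in Northgate Trust, giving 24% + 62% = 86%.
Chain via Highfield Capital LLC → Copperline Group plc → Orion Mining NL (R2): 52% × 34% × 29% × 16% = 0.820352% of Cobalt Services GmbH.
Chain via Northgate Trust → Oakhollow Ventures LLC → Clearview Manufacturing Inc. (R2): 86% × 77% × 42% × 41% = 11.403084% of Cobalt Services GmbH.
Aggregating (R3): 0.820352% + 11.403084% = 12.223436%.

12.223436%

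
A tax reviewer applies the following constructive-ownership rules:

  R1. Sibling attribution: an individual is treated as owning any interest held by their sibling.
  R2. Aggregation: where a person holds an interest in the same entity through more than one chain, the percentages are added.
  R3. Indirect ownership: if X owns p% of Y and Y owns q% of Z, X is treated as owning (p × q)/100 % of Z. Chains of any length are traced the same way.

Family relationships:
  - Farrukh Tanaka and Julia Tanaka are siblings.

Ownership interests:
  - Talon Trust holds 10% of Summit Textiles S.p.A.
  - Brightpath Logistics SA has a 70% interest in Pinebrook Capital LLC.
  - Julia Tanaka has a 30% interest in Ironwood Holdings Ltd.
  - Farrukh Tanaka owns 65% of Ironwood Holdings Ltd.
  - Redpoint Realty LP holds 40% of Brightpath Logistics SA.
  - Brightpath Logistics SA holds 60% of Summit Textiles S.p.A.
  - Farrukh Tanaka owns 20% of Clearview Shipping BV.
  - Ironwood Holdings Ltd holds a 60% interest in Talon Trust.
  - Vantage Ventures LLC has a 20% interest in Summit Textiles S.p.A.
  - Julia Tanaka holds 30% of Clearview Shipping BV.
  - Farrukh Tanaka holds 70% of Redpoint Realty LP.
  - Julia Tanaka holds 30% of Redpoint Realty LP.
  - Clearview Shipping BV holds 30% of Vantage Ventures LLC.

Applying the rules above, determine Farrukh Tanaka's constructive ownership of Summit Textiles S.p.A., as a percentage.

By sibling attribution (R1), Farrukh Tanaka is treated as also owning Julia Tanaka's interest in Ironwood Holdings Ltd, giving 65% + 30% = 95%.
By sibling attribution (R1), Farrukh Tanaka is treated as also owning Julia Tanaka's interest in Redpoint Realty LP, giving 70% + 30% = 100%.
By sibling attribution (R1), Farrukh Tanaka is treated as also owning Julia Tanaka's interest in Clearview Shipping BV, giving 20% + 30% = 50%.
Chain via Ironwood Holdings Ltd → Talon Trust (R3): 95% × 60% × 10% = 5.7% of Summit Textiles S.p.A.
Chain via Redpoint Realty LP → Brightpath Logistics SA (R3): 100% × 40% × 60% = 24% of Summit Textiles S.p.A.
Chain via Clearview Shipping BV → Vantage Ventures LLC (R3): 50% × 30% × 20% = 3% of Summit Textiles S.p.A.
Aggregating (R2): 5.7% + 24% + 3% = 32.7%.

32.7%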